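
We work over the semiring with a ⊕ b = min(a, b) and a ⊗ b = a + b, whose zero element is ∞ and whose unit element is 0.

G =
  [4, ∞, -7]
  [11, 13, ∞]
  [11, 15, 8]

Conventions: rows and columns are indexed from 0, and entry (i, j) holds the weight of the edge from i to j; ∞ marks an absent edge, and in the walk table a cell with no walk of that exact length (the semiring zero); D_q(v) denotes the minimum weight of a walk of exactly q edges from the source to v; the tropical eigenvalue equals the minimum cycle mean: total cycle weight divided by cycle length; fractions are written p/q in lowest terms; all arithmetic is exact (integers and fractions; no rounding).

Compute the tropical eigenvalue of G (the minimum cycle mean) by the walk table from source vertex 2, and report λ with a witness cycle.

q=0: [∞, ∞, 0]
q=1: [11, 15, 8]
q=2: [15, 23, 4]
q=3: [15, 19, 8]
Optimal cycle mean attained by: cycle 0->2->0, total (-7) + 11, length 2.
Answer: λ = 2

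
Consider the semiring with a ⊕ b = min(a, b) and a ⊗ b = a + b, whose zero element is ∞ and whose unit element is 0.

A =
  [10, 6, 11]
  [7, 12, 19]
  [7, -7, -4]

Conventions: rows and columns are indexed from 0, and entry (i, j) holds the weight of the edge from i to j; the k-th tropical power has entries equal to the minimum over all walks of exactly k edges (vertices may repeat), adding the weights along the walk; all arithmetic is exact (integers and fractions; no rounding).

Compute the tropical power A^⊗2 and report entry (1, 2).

A^⊗2:
  [13, 4, 7]
  [17, 12, 15]
  [0, -11, -8]
Key observation: the optimum is the walk 1->2->2, with weight 19 + (-4) = 15.
Optimal value attained by: walk 1->2->2.
Answer: (A^⊗2)[1][2] = 15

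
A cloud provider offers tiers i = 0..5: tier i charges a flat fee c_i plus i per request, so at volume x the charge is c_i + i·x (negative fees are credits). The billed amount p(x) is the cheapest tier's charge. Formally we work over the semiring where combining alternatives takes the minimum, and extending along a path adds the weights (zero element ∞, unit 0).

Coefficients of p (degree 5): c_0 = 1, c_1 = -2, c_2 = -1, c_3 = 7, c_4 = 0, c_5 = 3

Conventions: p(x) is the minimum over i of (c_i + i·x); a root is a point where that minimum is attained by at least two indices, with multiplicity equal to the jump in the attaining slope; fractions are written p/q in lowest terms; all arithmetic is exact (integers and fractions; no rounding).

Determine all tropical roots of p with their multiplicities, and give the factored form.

hull edge (i=0, c=1) to (i=1, c=-2): slope -3, span 1
hull edge (i=1, c=-2) to (i=4, c=0): slope 2/3, span 3
hull edge (i=4, c=0) to (i=5, c=3): slope 3, span 1
Factored form: p(x) = 3 ⊗ (x ⊕ (-3)) ⊗ (x ⊕ (-2/3)) ⊗ (x ⊕ (-2/3)) ⊗ (x ⊕ (-2/3)) ⊗ (x ⊕ 3)
Answer: roots = -3 (mult 1), -2/3 (mult 3), 3 (mult 1)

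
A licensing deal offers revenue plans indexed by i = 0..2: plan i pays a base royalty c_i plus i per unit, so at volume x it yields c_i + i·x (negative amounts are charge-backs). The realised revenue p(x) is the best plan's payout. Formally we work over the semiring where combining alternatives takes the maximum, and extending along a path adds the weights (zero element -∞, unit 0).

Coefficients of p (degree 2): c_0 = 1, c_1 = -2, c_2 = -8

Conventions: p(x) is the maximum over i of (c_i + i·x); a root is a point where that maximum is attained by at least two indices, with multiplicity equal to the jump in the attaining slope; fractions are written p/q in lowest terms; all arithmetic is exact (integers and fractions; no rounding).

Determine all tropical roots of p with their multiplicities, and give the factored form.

hull edge (i=0, c=1) to (i=1, c=-2): slope -3, span 1
hull edge (i=1, c=-2) to (i=2, c=-8): slope -6, span 1
Factored form: p(x) = -8 ⊗ (x ⊕ 3) ⊗ (x ⊕ 6)
Answer: roots = 3 (mult 1), 6 (mult 1)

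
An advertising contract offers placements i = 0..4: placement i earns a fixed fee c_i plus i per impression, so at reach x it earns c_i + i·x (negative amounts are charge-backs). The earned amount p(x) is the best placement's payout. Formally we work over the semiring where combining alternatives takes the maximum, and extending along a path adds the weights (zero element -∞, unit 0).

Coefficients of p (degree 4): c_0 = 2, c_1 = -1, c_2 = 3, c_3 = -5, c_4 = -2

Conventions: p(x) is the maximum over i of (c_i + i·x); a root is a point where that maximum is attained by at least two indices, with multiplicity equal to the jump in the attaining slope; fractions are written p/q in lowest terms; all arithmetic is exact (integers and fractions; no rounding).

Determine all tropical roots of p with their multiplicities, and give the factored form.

hull edge (i=0, c=2) to (i=2, c=3): slope 1/2, span 2
hull edge (i=2, c=3) to (i=4, c=-2): slope -5/2, span 2
Factored form: p(x) = -2 ⊗ (x ⊕ (-1/2)) ⊗ (x ⊕ (-1/2)) ⊗ (x ⊕ 5/2) ⊗ (x ⊕ 5/2)
Answer: roots = -1/2 (mult 2), 5/2 (mult 2)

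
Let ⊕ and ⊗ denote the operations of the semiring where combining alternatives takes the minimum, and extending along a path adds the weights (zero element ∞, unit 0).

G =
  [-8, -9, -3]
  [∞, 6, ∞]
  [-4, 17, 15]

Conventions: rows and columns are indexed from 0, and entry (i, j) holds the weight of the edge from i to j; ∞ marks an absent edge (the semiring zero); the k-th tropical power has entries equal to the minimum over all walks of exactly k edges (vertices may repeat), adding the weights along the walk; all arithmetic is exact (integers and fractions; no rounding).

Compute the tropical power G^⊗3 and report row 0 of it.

G^⊗2:
  [-16, -17, -11]
  [∞, 12, ∞]
  [-12, -13, -7]
G^⊗3:
  [-24, -25, -19]
  [∞, 18, ∞]
  [-20, -21, -15]
Answer: row 0 of G^⊗3 = [-24, -25, -19]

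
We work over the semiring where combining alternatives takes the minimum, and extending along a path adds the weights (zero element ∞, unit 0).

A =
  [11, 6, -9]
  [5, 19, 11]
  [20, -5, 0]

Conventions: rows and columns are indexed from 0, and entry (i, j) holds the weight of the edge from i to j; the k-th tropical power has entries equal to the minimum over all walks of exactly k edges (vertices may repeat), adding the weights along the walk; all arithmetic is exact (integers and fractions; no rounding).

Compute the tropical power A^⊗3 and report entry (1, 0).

A^⊗2:
  [11, -14, -9]
  [16, 6, -4]
  [0, -5, 0]
A^⊗3:
  [-9, -14, -9]
  [11, -9, -4]
  [0, -5, -9]
Key observation: the optimum is the walk 1->2->1->0, with weight 11 + (-5) + 5 = 11.
Optimal value attained by: walk 1->2->1->0.
Answer: (A^⊗3)[1][0] = 11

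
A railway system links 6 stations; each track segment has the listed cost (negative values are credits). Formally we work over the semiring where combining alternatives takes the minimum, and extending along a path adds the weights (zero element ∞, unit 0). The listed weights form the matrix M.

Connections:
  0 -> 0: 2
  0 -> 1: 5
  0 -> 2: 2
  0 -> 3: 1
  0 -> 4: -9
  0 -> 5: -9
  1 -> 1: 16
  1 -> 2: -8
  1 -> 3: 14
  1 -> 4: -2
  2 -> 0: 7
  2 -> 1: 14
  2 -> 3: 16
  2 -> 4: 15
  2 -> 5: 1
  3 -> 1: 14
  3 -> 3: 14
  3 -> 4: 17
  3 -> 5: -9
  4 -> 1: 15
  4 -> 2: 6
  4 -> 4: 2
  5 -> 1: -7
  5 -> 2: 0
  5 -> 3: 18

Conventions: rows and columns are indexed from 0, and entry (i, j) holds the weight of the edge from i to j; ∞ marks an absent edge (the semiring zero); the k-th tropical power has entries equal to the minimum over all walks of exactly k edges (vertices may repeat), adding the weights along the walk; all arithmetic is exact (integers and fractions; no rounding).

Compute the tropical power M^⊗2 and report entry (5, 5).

M^⊗2:
  [4, -16, -9, 3, -7, -8]
  [-1, 6, 4, 8, 0, -7]
  [9, -6, 1, 8, -2, -2]
  [∞, -16, -9, 9, 12, 5]
  [13, 17, 7, 22, 4, 7]
  [7, 9, -15, 7, -9, 1]
Key observation: the optimum is the walk 5->2->5, with weight 0 + 1 = 1.
Optimal value attained by: walk 5->2->5.
Answer: (M^⊗2)[5][5] = 1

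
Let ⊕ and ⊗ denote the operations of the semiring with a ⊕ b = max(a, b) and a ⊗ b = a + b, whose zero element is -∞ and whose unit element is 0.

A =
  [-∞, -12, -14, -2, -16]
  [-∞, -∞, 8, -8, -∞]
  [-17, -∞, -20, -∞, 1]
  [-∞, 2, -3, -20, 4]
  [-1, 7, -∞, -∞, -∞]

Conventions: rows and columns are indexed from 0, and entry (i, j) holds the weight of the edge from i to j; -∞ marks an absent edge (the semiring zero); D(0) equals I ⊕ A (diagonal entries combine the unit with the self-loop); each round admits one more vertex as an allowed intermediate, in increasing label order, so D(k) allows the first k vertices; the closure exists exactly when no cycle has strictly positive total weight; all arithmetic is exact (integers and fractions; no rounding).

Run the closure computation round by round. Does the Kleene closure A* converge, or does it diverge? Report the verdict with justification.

D(0):
  [0, -12, -14, -2, -16]
  [-∞, 0, 8, -8, -∞]
  [-17, -∞, 0, -∞, 1]
  [-∞, 2, -3, 0, 4]
  [-1, 7, -∞, -∞, 0]
D(1):
  [0, -12, -14, -2, -16]
  [-∞, 0, 8, -8, -∞]
  [-17, -29, 0, -19, 1]
  [-∞, 2, -3, 0, 4]
  [-1, 7, -15, -3, 0]
D(2):
  [0, -12, -4, -2, -16]
  [-∞, 0, 8, -8, -∞]
  [-17, -29, 0, -19, 1]
  [-∞, 2, 10, 0, 4]
  [-1, 7, 15, -1, 0]
Detection: at round 3, diagonal entry (4, 4) turns strictly positive.
Key observation: the cycle 4->1->2->4 has total weight 7 + 8 + 1, which is strictly positive.
Answer: DIVERGES — positive cycle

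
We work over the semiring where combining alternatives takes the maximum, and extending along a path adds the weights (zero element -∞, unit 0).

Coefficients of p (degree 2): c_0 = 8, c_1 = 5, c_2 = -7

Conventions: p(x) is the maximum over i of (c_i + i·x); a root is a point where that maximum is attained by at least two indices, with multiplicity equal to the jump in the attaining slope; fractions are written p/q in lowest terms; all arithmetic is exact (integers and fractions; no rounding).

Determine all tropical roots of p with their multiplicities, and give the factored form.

hull edge (i=0, c=8) to (i=1, c=5): slope -3, span 1
hull edge (i=1, c=5) to (i=2, c=-7): slope -12, span 1
Factored form: p(x) = -7 ⊗ (x ⊕ 3) ⊗ (x ⊕ 12)
Answer: roots = 3 (mult 1), 12 (mult 1)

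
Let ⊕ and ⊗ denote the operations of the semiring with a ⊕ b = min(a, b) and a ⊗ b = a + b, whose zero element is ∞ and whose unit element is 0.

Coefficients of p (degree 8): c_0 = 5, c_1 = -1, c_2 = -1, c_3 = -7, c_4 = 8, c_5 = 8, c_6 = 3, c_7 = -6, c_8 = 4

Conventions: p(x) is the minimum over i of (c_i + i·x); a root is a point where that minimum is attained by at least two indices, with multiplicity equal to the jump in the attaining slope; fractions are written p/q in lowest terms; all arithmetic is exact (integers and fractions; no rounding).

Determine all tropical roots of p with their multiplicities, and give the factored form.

hull edge (i=0, c=5) to (i=1, c=-1): slope -6, span 1
hull edge (i=1, c=-1) to (i=3, c=-7): slope -3, span 2
hull edge (i=3, c=-7) to (i=7, c=-6): slope 1/4, span 4
hull edge (i=7, c=-6) to (i=8, c=4): slope 10, span 1
Factored form: p(x) = 4 ⊗ (x ⊕ (-10)) ⊗ (x ⊕ (-1/4)) ⊗ (x ⊕ (-1/4)) ⊗ (x ⊕ (-1/4)) ⊗ (x ⊕ (-1/4)) ⊗ (x ⊕ 3) ⊗ (x ⊕ 3) ⊗ (x ⊕ 6)
Answer: roots = -10 (mult 1), -1/4 (mult 4), 3 (mult 2), 6 (mult 1)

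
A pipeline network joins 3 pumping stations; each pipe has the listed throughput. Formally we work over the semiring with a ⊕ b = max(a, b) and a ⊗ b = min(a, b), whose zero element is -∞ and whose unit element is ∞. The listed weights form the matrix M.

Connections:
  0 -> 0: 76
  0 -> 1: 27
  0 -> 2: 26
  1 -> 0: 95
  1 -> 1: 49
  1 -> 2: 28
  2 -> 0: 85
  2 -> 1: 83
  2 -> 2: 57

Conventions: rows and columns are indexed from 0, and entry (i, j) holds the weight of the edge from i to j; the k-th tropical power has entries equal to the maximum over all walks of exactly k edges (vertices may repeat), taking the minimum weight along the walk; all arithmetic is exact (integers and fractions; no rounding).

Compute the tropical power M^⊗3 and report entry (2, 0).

M^⊗2:
  [76, 27, 27]
  [76, 49, 28]
  [83, 57, 57]
M^⊗3:
  [76, 27, 27]
  [76, 49, 28]
  [76, 57, 57]
Key observation: the optimum is the walk 2->0->0->0, with weight 85 min 76 min 76 = 76.
Optimal value attained by: walk 2->0->0->0.
Answer: (M^⊗3)[2][0] = 76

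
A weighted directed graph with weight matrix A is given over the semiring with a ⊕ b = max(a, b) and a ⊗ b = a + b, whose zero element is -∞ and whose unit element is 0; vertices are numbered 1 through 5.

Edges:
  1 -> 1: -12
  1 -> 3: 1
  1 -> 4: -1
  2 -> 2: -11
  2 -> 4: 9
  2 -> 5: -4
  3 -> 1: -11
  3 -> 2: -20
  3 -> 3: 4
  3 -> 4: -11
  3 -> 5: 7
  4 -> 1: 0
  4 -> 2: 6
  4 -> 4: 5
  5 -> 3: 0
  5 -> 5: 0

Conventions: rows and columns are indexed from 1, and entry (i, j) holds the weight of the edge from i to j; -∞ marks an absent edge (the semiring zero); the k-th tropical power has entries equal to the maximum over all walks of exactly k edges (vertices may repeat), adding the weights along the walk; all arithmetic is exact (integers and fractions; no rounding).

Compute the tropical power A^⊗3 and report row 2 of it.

A^⊗2:
  [-1, 5, 5, 4, 8]
  [9, 15, -4, 14, -4]
  [-7, -5, 8, -6, 11]
  [5, 11, 1, 15, 2]
  [-11, -20, 4, -11, 7]
A^⊗3:
  [4, 10, 9, 14, 12]
  [14, 20, 10, 24, 11]
  [-3, 0, 12, 4, 15]
  [15, 21, 6, 20, 8]
  [-7, -5, 8, -6, 11]
Answer: row 2 of A^⊗3 = [14, 20, 10, 24, 11]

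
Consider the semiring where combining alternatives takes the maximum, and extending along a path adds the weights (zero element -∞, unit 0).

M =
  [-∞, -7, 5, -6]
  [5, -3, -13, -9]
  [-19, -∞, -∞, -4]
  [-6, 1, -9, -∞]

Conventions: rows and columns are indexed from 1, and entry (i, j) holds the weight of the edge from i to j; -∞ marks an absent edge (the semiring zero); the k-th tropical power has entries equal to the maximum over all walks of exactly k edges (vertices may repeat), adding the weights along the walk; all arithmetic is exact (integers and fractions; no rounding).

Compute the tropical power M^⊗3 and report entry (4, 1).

M^⊗2:
  [-2, -5, -15, 1]
  [2, -2, 10, -1]
  [-10, -3, -13, -25]
  [6, -2, -1, -8]
M^⊗3:
  [0, 2, 3, -8]
  [3, 0, 7, 6]
  [2, -6, -5, -12]
  [3, -1, 11, 0]
Key observation: the optimum is the walk 4->2->2->1, with weight 1 + (-3) + 5 = 3.
Optimal value attained by: walk 4->2->2->1.
Answer: (M^⊗3)[4][1] = 3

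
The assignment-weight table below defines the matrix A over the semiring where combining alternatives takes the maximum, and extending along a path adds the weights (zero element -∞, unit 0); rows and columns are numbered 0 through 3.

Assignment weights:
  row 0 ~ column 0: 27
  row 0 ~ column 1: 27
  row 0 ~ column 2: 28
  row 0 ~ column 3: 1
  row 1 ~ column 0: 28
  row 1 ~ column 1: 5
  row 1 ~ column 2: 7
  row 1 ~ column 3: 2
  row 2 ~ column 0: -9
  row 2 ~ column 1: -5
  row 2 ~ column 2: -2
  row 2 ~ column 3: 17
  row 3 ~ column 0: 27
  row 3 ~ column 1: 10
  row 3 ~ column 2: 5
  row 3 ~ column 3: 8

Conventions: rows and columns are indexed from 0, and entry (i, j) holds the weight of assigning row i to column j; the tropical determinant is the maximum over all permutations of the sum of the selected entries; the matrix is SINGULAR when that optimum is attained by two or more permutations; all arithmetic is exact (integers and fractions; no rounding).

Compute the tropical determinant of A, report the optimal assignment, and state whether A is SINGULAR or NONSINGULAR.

σ = (0, 1, 2, 3): 27 + 5 + (-2) + 8 = 38
σ = (0, 1, 3, 2): 27 + 5 + 17 + 5 = 54
σ = (0, 2, 1, 3): 27 + 7 + (-5) + 8 = 37
σ = (0, 2, 3, 1): 27 + 7 + 17 + 10 = 61
σ = (0, 3, 1, 2): 27 + 2 + (-5) + 5 = 29
σ = (0, 3, 2, 1): 27 + 2 + (-2) + 10 = 37
σ = (1, 0, 2, 3): 27 + 28 + (-2) + 8 = 61
σ = (1, 0, 3, 2): 27 + 28 + 17 + 5 = 77
σ = (1, 2, 0, 3): 27 + 7 + (-9) + 8 = 33
σ = (1, 2, 3, 0): 27 + 7 + 17 + 27 = 78
σ = (1, 3, 0, 2): 27 + 2 + (-9) + 5 = 25
σ = (1, 3, 2, 0): 27 + 2 + (-2) + 27 = 54
σ = (2, 0, 1, 3): 28 + 28 + (-5) + 8 = 59
σ = (2, 0, 3, 1): 28 + 28 + 17 + 10 = 83
σ = (2, 1, 0, 3): 28 + 5 + (-9) + 8 = 32
σ = (2, 1, 3, 0): 28 + 5 + 17 + 27 = 77
σ = (2, 3, 0, 1): 28 + 2 + (-9) + 10 = 31
σ = (2, 3, 1, 0): 28 + 2 + (-5) + 27 = 52
σ = (3, 0, 1, 2): 1 + 28 + (-5) + 5 = 29
σ = (3, 0, 2, 1): 1 + 28 + (-2) + 10 = 37
σ = (3, 1, 0, 2): 1 + 5 + (-9) + 5 = 2
σ = (3, 1, 2, 0): 1 + 5 + (-2) + 27 = 31
σ = (3, 2, 0, 1): 1 + 7 + (-9) + 10 = 9
σ = (3, 2, 1, 0): 1 + 7 + (-5) + 27 = 30
Optimal value attained by: σ = (2, 0, 3, 1).
Answer: det⊕(A) = 83; verdict: NONSINGULAR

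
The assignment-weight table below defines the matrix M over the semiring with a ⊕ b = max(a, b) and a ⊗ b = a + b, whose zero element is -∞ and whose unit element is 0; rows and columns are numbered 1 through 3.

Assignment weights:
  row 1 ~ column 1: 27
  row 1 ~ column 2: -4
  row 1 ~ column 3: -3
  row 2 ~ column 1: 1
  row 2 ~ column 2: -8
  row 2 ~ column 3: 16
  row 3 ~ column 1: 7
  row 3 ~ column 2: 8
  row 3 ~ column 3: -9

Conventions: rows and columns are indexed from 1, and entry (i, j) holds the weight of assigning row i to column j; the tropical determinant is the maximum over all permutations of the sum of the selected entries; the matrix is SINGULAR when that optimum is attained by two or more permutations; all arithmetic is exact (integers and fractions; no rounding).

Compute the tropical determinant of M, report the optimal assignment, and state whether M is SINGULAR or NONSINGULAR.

σ = (1, 2, 3): 27 + (-8) + (-9) = 10
σ = (1, 3, 2): 27 + 16 + 8 = 51
σ = (2, 1, 3): (-4) + 1 + (-9) = -12
σ = (2, 3, 1): (-4) + 16 + 7 = 19
σ = (3, 1, 2): (-3) + 1 + 8 = 6
σ = (3, 2, 1): (-3) + (-8) + 7 = -4
Optimal value attained by: σ = (1, 3, 2).
Answer: det⊕(M) = 51; verdict: NONSINGULAR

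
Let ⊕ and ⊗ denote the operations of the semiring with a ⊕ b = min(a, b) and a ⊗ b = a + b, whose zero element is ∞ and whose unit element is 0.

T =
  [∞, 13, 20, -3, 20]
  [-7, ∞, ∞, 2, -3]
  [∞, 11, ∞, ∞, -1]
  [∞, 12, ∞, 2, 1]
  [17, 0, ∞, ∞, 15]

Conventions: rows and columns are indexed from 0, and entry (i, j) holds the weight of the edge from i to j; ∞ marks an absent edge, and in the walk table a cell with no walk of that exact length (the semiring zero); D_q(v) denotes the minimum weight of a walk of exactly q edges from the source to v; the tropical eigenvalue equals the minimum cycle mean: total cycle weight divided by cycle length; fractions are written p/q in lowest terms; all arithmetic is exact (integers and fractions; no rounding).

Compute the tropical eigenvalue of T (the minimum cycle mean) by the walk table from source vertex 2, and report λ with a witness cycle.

q=0: [∞, ∞, 0, ∞, ∞]
q=1: [∞, 11, ∞, ∞, -1]
q=2: [4, -1, ∞, 13, 8]
q=3: [-8, 8, 24, 1, -4]
q=4: [1, -4, 12, -11, 2]
q=5: [-11, 1, 21, -9, -10]
Optimal cycle mean attained by: cycle 0->3->4->1->0, total (-3) + 1 + 0 + (-7), length 4.
Answer: λ = -9/4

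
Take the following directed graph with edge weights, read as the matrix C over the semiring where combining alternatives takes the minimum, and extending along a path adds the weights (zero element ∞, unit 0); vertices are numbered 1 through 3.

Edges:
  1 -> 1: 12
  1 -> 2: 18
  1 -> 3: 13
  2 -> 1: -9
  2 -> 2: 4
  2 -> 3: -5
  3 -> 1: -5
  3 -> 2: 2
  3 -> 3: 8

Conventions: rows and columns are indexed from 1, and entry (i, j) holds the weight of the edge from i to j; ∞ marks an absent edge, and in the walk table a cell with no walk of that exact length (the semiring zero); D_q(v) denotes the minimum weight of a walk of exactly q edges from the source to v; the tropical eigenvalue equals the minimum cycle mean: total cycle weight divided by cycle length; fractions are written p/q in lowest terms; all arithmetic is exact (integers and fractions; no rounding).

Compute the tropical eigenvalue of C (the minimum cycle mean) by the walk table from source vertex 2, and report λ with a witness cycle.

q=0: [∞, 0, ∞]
q=1: [-9, 4, -5]
q=2: [-10, -3, -1]
q=3: [-12, 1, -8]
Optimal cycle mean attained by: cycle 2->3->2, total (-5) + 2, length 2.
Answer: λ = -3/2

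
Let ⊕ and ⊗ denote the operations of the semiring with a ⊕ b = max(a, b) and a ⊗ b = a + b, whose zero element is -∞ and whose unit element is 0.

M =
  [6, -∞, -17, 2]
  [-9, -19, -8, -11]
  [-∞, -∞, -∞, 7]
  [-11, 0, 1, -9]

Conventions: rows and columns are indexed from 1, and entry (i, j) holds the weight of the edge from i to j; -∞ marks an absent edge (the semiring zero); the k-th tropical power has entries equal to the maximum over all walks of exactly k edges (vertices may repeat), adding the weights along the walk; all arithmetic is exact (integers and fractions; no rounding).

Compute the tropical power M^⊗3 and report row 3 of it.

M^⊗2:
  [12, 2, 3, 8]
  [-3, -11, -10, -1]
  [-4, 7, 8, -2]
  [-5, -9, -8, 8]
M^⊗3:
  [18, 8, 9, 14]
  [3, -1, 0, -1]
  [2, -2, -1, 15]
  [1, 8, 9, -1]
Answer: row 3 of M^⊗3 = [2, -2, -1, 15]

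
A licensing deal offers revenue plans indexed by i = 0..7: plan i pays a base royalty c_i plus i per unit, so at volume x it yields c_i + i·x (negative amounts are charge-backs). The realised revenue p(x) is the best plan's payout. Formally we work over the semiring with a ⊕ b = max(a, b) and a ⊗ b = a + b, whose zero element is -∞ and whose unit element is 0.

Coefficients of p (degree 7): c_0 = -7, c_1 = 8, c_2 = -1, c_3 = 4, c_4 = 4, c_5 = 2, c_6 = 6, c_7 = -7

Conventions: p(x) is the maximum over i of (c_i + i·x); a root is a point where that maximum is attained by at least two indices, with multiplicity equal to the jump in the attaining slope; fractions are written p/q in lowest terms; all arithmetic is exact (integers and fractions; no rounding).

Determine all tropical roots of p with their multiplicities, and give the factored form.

hull edge (i=0, c=-7) to (i=1, c=8): slope 15, span 1
hull edge (i=1, c=8) to (i=6, c=6): slope -2/5, span 5
hull edge (i=6, c=6) to (i=7, c=-7): slope -13, span 1
Factored form: p(x) = -7 ⊗ (x ⊕ (-15)) ⊗ (x ⊕ 2/5) ⊗ (x ⊕ 2/5) ⊗ (x ⊕ 2/5) ⊗ (x ⊕ 2/5) ⊗ (x ⊕ 2/5) ⊗ (x ⊕ 13)
Answer: roots = -15 (mult 1), 2/5 (mult 5), 13 (mult 1)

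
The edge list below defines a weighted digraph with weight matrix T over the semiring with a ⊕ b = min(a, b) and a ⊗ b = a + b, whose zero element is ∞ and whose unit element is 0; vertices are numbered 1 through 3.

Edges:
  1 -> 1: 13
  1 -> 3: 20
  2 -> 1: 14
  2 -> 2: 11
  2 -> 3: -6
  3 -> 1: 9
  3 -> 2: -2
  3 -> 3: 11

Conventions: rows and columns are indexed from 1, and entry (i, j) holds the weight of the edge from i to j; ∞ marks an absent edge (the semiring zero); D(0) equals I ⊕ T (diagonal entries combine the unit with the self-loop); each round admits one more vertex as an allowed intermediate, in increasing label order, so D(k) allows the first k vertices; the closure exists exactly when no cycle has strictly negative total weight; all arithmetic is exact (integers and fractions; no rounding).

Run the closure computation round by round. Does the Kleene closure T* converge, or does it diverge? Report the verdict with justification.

D(0):
  [0, ∞, 20]
  [14, 0, -6]
  [9, -2, 0]
D(1):
  [0, ∞, 20]
  [14, 0, -6]
  [9, -2, 0]
Detection: at round 2, diagonal entry (3, 3) turns strictly negative.
Key observation: the cycle 3->2->3 has total weight (-2) + (-6), which is strictly negative.
Answer: DIVERGES — negative cycle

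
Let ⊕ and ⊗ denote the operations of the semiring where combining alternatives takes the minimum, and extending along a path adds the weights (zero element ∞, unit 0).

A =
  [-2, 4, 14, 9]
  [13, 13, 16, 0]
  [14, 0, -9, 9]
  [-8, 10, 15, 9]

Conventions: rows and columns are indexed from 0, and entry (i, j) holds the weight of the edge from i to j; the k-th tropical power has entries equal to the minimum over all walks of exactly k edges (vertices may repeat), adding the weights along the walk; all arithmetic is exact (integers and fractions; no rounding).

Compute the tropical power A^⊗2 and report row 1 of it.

A^⊗2:
  [-4, 2, 5, 4]
  [-8, 10, 7, 9]
  [1, -9, -18, 0]
  [-10, -4, 6, 1]
Answer: row 1 of A^⊗2 = [-8, 10, 7, 9]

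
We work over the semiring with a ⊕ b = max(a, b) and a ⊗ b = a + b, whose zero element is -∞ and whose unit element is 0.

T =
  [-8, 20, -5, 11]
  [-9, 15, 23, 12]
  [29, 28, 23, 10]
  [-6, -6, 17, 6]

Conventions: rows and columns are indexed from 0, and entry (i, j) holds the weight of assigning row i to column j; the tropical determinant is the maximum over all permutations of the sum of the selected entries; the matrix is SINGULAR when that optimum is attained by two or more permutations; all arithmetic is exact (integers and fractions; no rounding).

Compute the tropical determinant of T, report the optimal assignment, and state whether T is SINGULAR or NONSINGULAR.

σ = (0, 1, 2, 3): (-8) + 15 + 23 + 6 = 36
σ = (0, 1, 3, 2): (-8) + 15 + 10 + 17 = 34
σ = (0, 2, 1, 3): (-8) + 23 + 28 + 6 = 49
σ = (0, 2, 3, 1): (-8) + 23 + 10 + (-6) = 19
σ = (0, 3, 1, 2): (-8) + 12 + 28 + 17 = 49
σ = (0, 3, 2, 1): (-8) + 12 + 23 + (-6) = 21
σ = (1, 0, 2, 3): 20 + (-9) + 23 + 6 = 40
σ = (1, 0, 3, 2): 20 + (-9) + 10 + 17 = 38
σ = (1, 2, 0, 3): 20 + 23 + 29 + 6 = 78
σ = (1, 2, 3, 0): 20 + 23 + 10 + (-6) = 47
σ = (1, 3, 0, 2): 20 + 12 + 29 + 17 = 78
σ = (1, 3, 2, 0): 20 + 12 + 23 + (-6) = 49
σ = (2, 0, 1, 3): (-5) + (-9) + 28 + 6 = 20
σ = (2, 0, 3, 1): (-5) + (-9) + 10 + (-6) = -10
σ = (2, 1, 0, 3): (-5) + 15 + 29 + 6 = 45
σ = (2, 1, 3, 0): (-5) + 15 + 10 + (-6) = 14
σ = (2, 3, 0, 1): (-5) + 12 + 29 + (-6) = 30
σ = (2, 3, 1, 0): (-5) + 12 + 28 + (-6) = 29
σ = (3, 0, 1, 2): 11 + (-9) + 28 + 17 = 47
σ = (3, 0, 2, 1): 11 + (-9) + 23 + (-6) = 19
σ = (3, 1, 0, 2): 11 + 15 + 29 + 17 = 72
σ = (3, 1, 2, 0): 11 + 15 + 23 + (-6) = 43
σ = (3, 2, 0, 1): 11 + 23 + 29 + (-6) = 57
σ = (3, 2, 1, 0): 11 + 23 + 28 + (-6) = 56
Optimal value attained by: σ = (1, 2, 0, 3).
Answer: det⊕(T) = 78; verdict: SINGULAR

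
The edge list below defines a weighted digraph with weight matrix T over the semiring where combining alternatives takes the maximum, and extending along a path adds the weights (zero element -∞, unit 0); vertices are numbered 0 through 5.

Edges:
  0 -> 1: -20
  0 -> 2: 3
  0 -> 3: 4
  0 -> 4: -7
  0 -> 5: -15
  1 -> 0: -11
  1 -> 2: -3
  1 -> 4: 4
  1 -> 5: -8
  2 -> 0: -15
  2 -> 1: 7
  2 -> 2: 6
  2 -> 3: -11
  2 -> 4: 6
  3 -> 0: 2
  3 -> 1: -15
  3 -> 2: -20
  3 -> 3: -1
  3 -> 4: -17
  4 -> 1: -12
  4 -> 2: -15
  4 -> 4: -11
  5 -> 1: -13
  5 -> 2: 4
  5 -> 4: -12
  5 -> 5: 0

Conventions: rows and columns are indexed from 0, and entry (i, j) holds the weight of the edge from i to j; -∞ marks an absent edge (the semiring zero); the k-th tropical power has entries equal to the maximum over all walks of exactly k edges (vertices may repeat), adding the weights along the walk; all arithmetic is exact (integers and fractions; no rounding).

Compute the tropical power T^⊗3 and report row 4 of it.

T^⊗2:
  [6, 10, 9, 3, 9, -15]
  [-18, 4, 3, -7, 3, -8]
  [-4, 13, 12, -5, 12, -1]
  [1, -13, 5, 6, -5, -13]
  [-23, -8, -9, -26, -8, -20]
  [-11, 11, 10, -7, 10, 0]
T^⊗3:
  [5, 16, 15, 10, 15, 2]
  [-5, 10, 9, -8, 9, -4]
  [2, 19, 18, 1, 18, 5]
  [8, 12, 11, 5, 11, -13]
  [-19, -2, -3, -19, -3, -16]
  [0, 17, 16, -1, 16, 3]
Answer: row 4 of T^⊗3 = [-19, -2, -3, -19, -3, -16]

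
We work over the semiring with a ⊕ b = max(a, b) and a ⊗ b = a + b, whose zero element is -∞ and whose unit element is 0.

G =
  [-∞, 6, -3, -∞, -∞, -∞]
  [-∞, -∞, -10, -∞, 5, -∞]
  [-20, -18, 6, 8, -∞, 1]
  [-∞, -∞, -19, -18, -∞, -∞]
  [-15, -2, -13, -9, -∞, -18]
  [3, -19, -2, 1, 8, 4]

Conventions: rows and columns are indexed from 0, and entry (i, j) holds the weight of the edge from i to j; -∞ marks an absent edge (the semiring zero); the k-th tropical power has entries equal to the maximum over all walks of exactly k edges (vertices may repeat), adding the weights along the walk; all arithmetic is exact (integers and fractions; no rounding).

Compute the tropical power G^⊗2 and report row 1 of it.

G^⊗2:
  [-23, -21, 3, 5, 11, -2]
  [-10, 3, -4, -2, -∞, -9]
  [4, -12, 12, 14, 9, 7]
  [-39, -37, -13, -11, -∞, -18]
  [-15, -9, -7, -5, 3, -12]
  [7, 9, 4, 6, 12, 8]
Answer: row 1 of G^⊗2 = [-10, 3, -4, -2, -∞, -9]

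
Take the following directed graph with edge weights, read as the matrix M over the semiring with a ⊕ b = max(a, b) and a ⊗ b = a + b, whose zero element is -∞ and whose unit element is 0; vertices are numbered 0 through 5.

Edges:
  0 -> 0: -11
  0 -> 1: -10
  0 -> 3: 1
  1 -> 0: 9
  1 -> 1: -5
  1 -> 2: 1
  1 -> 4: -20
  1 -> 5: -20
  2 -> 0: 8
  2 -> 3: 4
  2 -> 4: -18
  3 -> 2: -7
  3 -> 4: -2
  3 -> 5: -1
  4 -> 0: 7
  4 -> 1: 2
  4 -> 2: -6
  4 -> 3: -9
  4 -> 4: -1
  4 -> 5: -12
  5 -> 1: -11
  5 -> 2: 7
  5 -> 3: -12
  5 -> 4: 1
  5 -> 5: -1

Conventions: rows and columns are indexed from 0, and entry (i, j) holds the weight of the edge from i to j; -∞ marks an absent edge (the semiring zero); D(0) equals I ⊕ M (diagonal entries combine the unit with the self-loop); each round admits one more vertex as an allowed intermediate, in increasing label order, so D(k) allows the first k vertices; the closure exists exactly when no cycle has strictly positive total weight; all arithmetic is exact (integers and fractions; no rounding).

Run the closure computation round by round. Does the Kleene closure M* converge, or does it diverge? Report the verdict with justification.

D(0):
  [0, -10, -∞, 1, -∞, -∞]
  [9, 0, 1, -∞, -20, -20]
  [8, -∞, 0, 4, -18, -∞]
  [-∞, -∞, -7, 0, -2, -1]
  [7, 2, -6, -9, 0, -12]
  [-∞, -11, 7, -12, 1, 0]
D(1):
  [0, -10, -∞, 1, -∞, -∞]
  [9, 0, 1, 10, -20, -20]
  [8, -2, 0, 9, -18, -∞]
  [-∞, -∞, -7, 0, -2, -1]
  [7, 2, -6, 8, 0, -12]
  [-∞, -11, 7, -12, 1, 0]
D(2):
  [0, -10, -9, 1, -30, -30]
  [9, 0, 1, 10, -20, -20]
  [8, -2, 0, 9, -18, -22]
  [-∞, -∞, -7, 0, -2, -1]
  [11, 2, 3, 12, 0, -12]
  [-2, -11, 7, -1, 1, 0]
Detection: at round 3, diagonal entry (3, 3) turns strictly positive.
Key observation: the cycle 3->2->0->3 has total weight (-7) + 8 + 1, which is strictly positive.
Answer: DIVERGES — positive cycle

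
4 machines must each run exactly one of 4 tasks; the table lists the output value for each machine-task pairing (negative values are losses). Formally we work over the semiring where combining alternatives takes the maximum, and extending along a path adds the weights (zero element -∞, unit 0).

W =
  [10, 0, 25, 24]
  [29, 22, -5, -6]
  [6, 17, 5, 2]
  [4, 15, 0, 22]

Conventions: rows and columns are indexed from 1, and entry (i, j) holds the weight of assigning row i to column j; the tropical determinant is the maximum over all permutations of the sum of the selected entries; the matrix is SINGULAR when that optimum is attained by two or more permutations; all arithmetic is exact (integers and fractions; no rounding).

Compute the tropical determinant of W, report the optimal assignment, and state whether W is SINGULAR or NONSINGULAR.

σ = (1, 2, 3, 4): 10 + 22 + 5 + 22 = 59
σ = (1, 2, 4, 3): 10 + 22 + 2 + 0 = 34
σ = (1, 3, 2, 4): 10 + (-5) + 17 + 22 = 44
σ = (1, 3, 4, 2): 10 + (-5) + 2 + 15 = 22
σ = (1, 4, 2, 3): 10 + (-6) + 17 + 0 = 21
σ = (1, 4, 3, 2): 10 + (-6) + 5 + 15 = 24
σ = (2, 1, 3, 4): 0 + 29 + 5 + 22 = 56
σ = (2, 1, 4, 3): 0 + 29 + 2 + 0 = 31
σ = (2, 3, 1, 4): 0 + (-5) + 6 + 22 = 23
σ = (2, 3, 4, 1): 0 + (-5) + 2 + 4 = 1
σ = (2, 4, 1, 3): 0 + (-6) + 6 + 0 = 0
σ = (2, 4, 3, 1): 0 + (-6) + 5 + 4 = 3
σ = (3, 1, 2, 4): 25 + 29 + 17 + 22 = 93
σ = (3, 1, 4, 2): 25 + 29 + 2 + 15 = 71
σ = (3, 2, 1, 4): 25 + 22 + 6 + 22 = 75
σ = (3, 2, 4, 1): 25 + 22 + 2 + 4 = 53
σ = (3, 4, 1, 2): 25 + (-6) + 6 + 15 = 40
σ = (3, 4, 2, 1): 25 + (-6) + 17 + 4 = 40
σ = (4, 1, 2, 3): 24 + 29 + 17 + 0 = 70
σ = (4, 1, 3, 2): 24 + 29 + 5 + 15 = 73
σ = (4, 2, 1, 3): 24 + 22 + 6 + 0 = 52
σ = (4, 2, 3, 1): 24 + 22 + 5 + 4 = 55
σ = (4, 3, 1, 2): 24 + (-5) + 6 + 15 = 40
σ = (4, 3, 2, 1): 24 + (-5) + 17 + 4 = 40
Optimal value attained by: σ = (3, 1, 2, 4).
Answer: det⊕(W) = 93; verdict: NONSINGULAR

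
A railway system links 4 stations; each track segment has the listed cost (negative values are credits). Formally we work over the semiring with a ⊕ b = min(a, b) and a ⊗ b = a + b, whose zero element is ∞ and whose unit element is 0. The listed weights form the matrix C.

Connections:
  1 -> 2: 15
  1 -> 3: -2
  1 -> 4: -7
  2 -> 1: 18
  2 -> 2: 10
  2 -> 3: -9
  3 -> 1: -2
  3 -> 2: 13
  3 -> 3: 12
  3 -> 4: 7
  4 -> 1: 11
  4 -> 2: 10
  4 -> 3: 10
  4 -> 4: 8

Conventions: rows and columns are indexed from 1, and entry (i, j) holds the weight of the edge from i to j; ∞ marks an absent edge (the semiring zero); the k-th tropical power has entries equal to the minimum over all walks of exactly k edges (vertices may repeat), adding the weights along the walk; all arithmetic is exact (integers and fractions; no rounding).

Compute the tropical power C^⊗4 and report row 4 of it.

C^⊗2:
  [-4, 3, 3, 1]
  [-11, 4, 1, -2]
  [10, 13, -4, -9]
  [8, 18, 1, 4]
C^⊗3:
  [1, 11, -6, -11]
  [-1, 4, -13, -18]
  [-6, 1, 1, -1]
  [-1, 14, 6, 1]
C^⊗4:
  [-8, -1, -1, -6]
  [-15, -8, -8, -10]
  [-1, 9, -8, -13]
  [4, 11, -3, -8]
Answer: row 4 of C^⊗4 = [4, 11, -3, -8]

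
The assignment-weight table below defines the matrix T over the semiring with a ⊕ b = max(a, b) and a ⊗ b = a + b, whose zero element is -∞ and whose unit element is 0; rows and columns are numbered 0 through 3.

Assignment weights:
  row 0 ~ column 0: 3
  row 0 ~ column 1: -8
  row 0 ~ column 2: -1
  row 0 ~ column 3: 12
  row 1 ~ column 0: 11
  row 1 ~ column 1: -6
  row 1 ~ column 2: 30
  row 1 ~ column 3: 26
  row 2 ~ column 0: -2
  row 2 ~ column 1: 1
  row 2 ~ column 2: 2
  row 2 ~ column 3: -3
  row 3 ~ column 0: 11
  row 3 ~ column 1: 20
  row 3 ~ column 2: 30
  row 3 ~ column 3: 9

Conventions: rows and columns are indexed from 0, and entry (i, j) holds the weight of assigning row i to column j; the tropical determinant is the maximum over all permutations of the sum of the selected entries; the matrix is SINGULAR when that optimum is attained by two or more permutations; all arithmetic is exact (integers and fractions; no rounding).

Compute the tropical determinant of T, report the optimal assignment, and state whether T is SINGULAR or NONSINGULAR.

σ = (0, 1, 2, 3): 3 + (-6) + 2 + 9 = 8
σ = (0, 1, 3, 2): 3 + (-6) + (-3) + 30 = 24
σ = (0, 2, 1, 3): 3 + 30 + 1 + 9 = 43
σ = (0, 2, 3, 1): 3 + 30 + (-3) + 20 = 50
σ = (0, 3, 1, 2): 3 + 26 + 1 + 30 = 60
σ = (0, 3, 2, 1): 3 + 26 + 2 + 20 = 51
σ = (1, 0, 2, 3): (-8) + 11 + 2 + 9 = 14
σ = (1, 0, 3, 2): (-8) + 11 + (-3) + 30 = 30
σ = (1, 2, 0, 3): (-8) + 30 + (-2) + 9 = 29
σ = (1, 2, 3, 0): (-8) + 30 + (-3) + 11 = 30
σ = (1, 3, 0, 2): (-8) + 26 + (-2) + 30 = 46
σ = (1, 3, 2, 0): (-8) + 26 + 2 + 11 = 31
σ = (2, 0, 1, 3): (-1) + 11 + 1 + 9 = 20
σ = (2, 0, 3, 1): (-1) + 11 + (-3) + 20 = 27
σ = (2, 1, 0, 3): (-1) + (-6) + (-2) + 9 = 0
σ = (2, 1, 3, 0): (-1) + (-6) + (-3) + 11 = 1
σ = (2, 3, 0, 1): (-1) + 26 + (-2) + 20 = 43
σ = (2, 3, 1, 0): (-1) + 26 + 1 + 11 = 37
σ = (3, 0, 1, 2): 12 + 11 + 1 + 30 = 54
σ = (3, 0, 2, 1): 12 + 11 + 2 + 20 = 45
σ = (3, 1, 0, 2): 12 + (-6) + (-2) + 30 = 34
σ = (3, 1, 2, 0): 12 + (-6) + 2 + 11 = 19
σ = (3, 2, 0, 1): 12 + 30 + (-2) + 20 = 60
σ = (3, 2, 1, 0): 12 + 30 + 1 + 11 = 54
Optimal value attained by: σ = (0, 3, 1, 2).
Answer: det⊕(T) = 60; verdict: SINGULAR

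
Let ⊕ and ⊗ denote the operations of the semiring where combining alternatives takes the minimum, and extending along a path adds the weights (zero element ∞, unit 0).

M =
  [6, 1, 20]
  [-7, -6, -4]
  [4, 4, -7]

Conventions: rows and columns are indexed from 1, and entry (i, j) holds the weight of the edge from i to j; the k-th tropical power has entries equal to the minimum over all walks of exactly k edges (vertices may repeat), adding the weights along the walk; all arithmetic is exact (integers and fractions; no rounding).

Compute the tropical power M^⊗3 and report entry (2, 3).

M^⊗2:
  [-6, -5, -3]
  [-13, -12, -11]
  [-3, -3, -14]
M^⊗3:
  [-12, -11, -10]
  [-19, -18, -18]
  [-10, -10, -21]
Key observation: the optimum is the walk 2->3->3->3, with weight (-4) + (-7) + (-7) = -18.
Optimal value attained by: walk 2->3->3->3.
Answer: (M^⊗3)[2][3] = -18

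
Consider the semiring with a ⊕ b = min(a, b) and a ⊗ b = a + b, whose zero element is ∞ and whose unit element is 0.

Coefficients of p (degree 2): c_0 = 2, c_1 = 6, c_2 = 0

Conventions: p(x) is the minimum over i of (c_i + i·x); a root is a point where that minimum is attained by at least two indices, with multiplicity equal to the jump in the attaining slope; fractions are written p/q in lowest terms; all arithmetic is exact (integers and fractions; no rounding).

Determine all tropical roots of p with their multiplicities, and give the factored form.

hull edge (i=0, c=2) to (i=2, c=0): slope -1, span 2
Factored form: p(x) = 0 ⊗ (x ⊕ 1) ⊗ (x ⊕ 1)
Answer: roots = 1 (mult 2)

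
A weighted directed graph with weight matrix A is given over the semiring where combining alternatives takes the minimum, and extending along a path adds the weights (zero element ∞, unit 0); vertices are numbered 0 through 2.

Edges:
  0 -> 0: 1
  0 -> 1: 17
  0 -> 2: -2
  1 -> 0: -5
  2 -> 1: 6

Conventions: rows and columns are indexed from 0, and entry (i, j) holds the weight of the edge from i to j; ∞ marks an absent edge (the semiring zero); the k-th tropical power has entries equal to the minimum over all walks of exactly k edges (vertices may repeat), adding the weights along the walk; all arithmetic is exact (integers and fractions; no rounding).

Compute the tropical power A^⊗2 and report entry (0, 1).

A^⊗2:
  [2, 4, -1]
  [-4, 12, -7]
  [1, ∞, ∞]
Key observation: the optimum is the walk 0->2->1, with weight (-2) + 6 = 4.
Optimal value attained by: walk 0->2->1.
Answer: (A^⊗2)[0][1] = 4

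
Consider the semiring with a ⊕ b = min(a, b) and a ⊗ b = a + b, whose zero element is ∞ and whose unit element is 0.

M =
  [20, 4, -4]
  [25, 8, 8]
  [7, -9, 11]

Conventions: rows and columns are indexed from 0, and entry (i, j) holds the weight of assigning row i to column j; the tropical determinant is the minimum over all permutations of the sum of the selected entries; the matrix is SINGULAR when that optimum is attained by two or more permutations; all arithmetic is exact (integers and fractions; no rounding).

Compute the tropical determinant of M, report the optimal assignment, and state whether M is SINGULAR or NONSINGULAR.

σ = (0, 1, 2): 20 + 8 + 11 = 39
σ = (0, 2, 1): 20 + 8 + (-9) = 19
σ = (1, 0, 2): 4 + 25 + 11 = 40
σ = (1, 2, 0): 4 + 8 + 7 = 19
σ = (2, 0, 1): (-4) + 25 + (-9) = 12
σ = (2, 1, 0): (-4) + 8 + 7 = 11
Optimal value attained by: σ = (2, 1, 0).
Answer: det⊕(M) = 11; verdict: NONSINGULAR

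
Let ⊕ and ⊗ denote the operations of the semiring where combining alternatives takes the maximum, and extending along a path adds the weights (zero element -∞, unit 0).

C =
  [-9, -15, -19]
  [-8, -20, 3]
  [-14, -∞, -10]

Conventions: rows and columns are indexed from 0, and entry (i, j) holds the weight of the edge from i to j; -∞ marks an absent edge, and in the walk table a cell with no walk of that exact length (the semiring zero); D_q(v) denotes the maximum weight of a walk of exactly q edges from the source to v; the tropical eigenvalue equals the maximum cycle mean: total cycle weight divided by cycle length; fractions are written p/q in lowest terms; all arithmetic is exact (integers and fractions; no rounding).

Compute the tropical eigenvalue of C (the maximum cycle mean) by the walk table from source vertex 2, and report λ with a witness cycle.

q=0: [-∞, -∞, 0]
q=1: [-14, -∞, -10]
q=2: [-23, -29, -20]
q=3: [-32, -38, -26]
Optimal cycle mean attained by: cycle 0->1->2->0, total (-15) + 3 + (-14), length 3.
Answer: λ = -26/3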